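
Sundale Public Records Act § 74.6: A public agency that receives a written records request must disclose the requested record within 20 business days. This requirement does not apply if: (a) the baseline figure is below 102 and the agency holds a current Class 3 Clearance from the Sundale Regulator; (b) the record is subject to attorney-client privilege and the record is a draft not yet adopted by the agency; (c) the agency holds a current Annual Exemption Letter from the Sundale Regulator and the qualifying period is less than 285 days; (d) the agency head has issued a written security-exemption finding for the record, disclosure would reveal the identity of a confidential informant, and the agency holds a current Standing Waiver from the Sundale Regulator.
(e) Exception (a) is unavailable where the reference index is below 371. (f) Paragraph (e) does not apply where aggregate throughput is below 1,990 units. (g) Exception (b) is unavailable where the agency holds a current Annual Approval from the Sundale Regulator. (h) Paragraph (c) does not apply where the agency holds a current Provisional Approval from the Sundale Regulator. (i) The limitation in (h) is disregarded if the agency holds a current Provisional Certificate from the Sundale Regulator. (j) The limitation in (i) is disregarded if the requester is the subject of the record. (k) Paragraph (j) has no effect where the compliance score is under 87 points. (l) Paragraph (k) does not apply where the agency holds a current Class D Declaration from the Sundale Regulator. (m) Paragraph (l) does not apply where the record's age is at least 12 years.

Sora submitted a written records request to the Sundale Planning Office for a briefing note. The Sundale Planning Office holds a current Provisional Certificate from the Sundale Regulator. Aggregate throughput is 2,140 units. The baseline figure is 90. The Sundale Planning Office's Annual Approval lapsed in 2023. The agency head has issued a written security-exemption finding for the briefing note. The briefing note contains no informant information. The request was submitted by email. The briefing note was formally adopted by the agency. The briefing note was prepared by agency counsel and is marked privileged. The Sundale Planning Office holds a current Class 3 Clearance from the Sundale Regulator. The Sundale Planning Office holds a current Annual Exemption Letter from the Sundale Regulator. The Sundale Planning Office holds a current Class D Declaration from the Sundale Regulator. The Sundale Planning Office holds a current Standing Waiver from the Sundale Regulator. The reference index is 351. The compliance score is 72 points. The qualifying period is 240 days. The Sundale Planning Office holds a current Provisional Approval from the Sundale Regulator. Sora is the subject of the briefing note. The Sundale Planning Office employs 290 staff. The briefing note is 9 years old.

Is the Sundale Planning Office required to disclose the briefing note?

Yes — the Sundale Planning Office must disclose the briefing note.

Exception (a) is satisfied on its face — the baseline figure is 90, below the 102 limit; a current Class 3 Clearance is held. However, paragraphs (e)–(f) must be considered: (e) is engaged — the reference index is 351, below the 371 limit. (f), which would lift (e), is not triggered — aggregate throughput is 2,140 units, not below 1,990 units. So (a) is unavailable.
Exception (b) fails — the briefing note has been formally adopted.
All of (c)'s requirements are met (a current Annual Exemption Letter is held; the qualifying period is 240 days, less than the 285 days limit). But: (h) operates against (c): a current Provisional Approval is held. (i) applies (a current Provisional Certificate is held), but yields to (j): (j) operates against (i): Sora is the subject of the briefing note. (k) would limit (j) — the compliance score is 72 points, under the 87 points limit — but (l) sets (k) aside: (l) operates against (k): a current Class D Declaration is held. (m), which would lift (l), does not operate here — the record's age is 9 years, short of 12 years. (c) is therefore removed.
Exception (d) does not apply: the briefing note contains no informant information.
No exception applies. The general rule governs.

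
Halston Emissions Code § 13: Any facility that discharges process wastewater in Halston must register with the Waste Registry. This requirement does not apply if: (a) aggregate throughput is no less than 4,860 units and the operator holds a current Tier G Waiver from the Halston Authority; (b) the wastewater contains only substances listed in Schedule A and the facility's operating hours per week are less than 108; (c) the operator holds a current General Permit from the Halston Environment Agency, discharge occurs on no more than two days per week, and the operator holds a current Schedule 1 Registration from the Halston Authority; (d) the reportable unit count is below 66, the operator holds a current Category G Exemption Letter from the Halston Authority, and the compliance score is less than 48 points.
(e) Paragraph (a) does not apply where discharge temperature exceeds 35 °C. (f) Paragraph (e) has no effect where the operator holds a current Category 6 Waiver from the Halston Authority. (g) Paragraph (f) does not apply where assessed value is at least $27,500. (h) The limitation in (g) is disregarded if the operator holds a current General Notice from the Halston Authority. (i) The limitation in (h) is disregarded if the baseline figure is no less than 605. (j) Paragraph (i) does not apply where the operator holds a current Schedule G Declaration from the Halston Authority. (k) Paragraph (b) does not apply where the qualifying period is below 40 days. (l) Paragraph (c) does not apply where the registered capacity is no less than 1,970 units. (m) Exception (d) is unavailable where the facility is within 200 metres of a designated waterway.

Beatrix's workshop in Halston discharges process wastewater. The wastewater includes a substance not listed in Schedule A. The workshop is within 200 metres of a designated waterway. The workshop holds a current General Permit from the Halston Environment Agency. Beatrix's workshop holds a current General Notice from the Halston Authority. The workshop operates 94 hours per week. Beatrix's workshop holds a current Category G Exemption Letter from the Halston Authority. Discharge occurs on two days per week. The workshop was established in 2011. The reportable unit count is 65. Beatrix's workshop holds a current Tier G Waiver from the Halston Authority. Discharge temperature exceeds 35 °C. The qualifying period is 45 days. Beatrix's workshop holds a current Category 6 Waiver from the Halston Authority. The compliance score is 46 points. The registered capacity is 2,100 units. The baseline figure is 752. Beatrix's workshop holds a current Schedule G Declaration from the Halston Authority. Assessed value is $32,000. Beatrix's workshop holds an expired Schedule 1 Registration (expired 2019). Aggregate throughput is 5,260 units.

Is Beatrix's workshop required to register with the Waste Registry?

No — exception (a) applies; Beatrix's workshop is not required to register with the Waste Registry.

All of (a)'s requirements are met (aggregate throughput is 5,260 units, meeting the 4,860 units threshold; a current Tier G Waiver is held). Under paragraphs (e)–(j): (e) would limit (a) — discharge temperature exceeds 35 °C — but (f) sets (e) aside: (f) is engaged — a current Category 6 Waiver is held. (g) operates (assessed value is $32,000, meeting the $27,500 threshold), but is overridden by (h): (h) operates against (g): a current General Notice is held. (i) operates (the baseline figure is 752, meeting the 605 threshold), but is displaced by (j): (j) applies — a current Schedule G Declaration is held. So (a) applies.
Exception (b) does not apply: the wastewater includes a non-Schedule-A substance.
Exception (c) requires that the operator holds a current Schedule 1 Registration from the Halston Authority; but no current Schedule 1 Registration is held, so (c) is unavailable.
Exception (d): the reportable unit count is 65, below the 66 limit; a current Category G Exemption Letter is held; the compliance score is 46 points, less than the 48 points limit — every condition holds. But applying paragraph (m): (m) operates — the workshop is within 200 m of a designated waterway. (d) is therefore removed.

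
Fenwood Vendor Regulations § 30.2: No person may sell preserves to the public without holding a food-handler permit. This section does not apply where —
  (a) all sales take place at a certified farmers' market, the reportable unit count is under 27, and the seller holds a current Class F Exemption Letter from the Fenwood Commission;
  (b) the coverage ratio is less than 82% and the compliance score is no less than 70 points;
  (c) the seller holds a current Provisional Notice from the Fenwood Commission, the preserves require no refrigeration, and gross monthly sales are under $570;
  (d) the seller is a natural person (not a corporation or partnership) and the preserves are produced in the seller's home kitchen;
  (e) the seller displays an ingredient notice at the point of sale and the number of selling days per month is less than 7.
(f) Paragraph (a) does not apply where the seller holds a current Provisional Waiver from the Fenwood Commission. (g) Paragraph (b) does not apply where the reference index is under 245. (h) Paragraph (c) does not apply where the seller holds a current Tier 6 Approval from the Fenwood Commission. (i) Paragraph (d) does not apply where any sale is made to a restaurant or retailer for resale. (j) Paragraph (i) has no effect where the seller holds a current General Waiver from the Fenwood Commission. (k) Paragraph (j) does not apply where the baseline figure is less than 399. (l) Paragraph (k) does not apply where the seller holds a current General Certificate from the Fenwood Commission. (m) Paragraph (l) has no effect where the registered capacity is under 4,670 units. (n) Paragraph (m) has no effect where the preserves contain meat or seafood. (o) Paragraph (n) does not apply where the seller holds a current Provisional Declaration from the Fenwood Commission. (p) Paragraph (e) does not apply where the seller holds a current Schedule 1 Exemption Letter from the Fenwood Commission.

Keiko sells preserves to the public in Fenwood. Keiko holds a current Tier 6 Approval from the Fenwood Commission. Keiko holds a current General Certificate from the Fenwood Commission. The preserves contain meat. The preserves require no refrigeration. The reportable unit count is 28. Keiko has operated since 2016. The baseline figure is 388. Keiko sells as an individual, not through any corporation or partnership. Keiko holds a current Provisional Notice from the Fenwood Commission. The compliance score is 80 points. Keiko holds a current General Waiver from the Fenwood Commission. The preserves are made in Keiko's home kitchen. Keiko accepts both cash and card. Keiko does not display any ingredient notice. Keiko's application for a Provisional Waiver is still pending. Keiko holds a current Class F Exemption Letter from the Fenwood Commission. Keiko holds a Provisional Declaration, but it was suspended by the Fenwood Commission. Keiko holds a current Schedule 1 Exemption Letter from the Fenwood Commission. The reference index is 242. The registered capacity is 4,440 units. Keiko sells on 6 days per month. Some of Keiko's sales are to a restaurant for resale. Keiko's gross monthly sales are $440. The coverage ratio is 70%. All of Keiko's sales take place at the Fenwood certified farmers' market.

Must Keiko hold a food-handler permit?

No — exception (d) applies; Keiko is not required to hold a food-handler permit.

Exception (a) does not apply: the reportable unit count is 28, not under 27.
All of (b)'s requirements are met (the coverage ratio is 70%, less than the 82% limit; the compliance score is 80 points, meeting the 70 points threshold). But applying paragraph (g): (g) operates against (b): the reference index is 242, under the 245 limit. (b) is therefore removed.
All of (c)'s requirements are met (a current Provisional Notice is held; the preserves are shelf-stable; gross monthly sales are $440, under the $570 limit). Turning to paragraph (h): (h) operates against (c): a current Tier 6 Approval is held. (c) is therefore removed.
Exception (d) is satisfied on its face — the seller is a natural person; the preserves are home-kitchen produced. Considering the limiting provisions: (i) is triggered (some sales are to a restaurant for resale), but yields to (j): (j) is engaged — a current General Waiver is held. (k) is engaged (the baseline figure is 388, less than the 399 limit), but yields to (l): (l) operates against (k): a current General Certificate is held. (m) would limit (l) — the registered capacity is 4,440 units, under the 4,670 units limit — but (n) sets (m) aside: (n) operates against (m): the preserves contain meat. (o) is not triggered (the Provisional Declaration is not current), so (n) stands. (d) remains available.
Exception (e) fails — no ingredient notice is displayed.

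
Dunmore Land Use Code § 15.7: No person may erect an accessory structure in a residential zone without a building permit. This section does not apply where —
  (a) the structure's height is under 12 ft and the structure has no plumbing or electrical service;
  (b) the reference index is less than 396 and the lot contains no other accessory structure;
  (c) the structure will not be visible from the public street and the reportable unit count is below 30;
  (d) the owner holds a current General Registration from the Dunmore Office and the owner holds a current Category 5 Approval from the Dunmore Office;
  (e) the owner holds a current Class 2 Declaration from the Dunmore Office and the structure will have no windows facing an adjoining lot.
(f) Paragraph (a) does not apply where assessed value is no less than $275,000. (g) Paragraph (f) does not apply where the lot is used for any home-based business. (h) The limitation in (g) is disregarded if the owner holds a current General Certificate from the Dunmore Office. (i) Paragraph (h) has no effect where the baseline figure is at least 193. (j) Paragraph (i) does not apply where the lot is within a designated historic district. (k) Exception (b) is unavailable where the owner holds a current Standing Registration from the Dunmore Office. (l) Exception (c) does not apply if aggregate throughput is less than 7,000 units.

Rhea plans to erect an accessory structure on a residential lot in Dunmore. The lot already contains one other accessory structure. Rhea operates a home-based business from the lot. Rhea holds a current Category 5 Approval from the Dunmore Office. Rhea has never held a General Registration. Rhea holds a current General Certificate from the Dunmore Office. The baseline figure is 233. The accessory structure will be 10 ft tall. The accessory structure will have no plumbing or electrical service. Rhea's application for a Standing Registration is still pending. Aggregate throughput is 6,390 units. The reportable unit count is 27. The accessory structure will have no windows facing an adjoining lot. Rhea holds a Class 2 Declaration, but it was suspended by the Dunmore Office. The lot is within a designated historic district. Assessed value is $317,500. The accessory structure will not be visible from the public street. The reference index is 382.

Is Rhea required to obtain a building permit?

Yes — Rhea must obtain a building permit.

Exception (a) is satisfied on its face — the structure's height is 10 ft, under the 12 ft limit; there is no plumbing or electrical service. However, paragraphs (f)–(j) must be considered: (f) operates against (a): assessed value is $317,500, meeting the $275,000 threshold. (g) applies (a home-based business operates on the lot), but is displaced by (h): (h) operates — a current General Certificate is held. (i) would limit (h) — the baseline figure is 233, meeting the 193 threshold — but (j) sets (i) aside: (j) is triggered — the lot is in a historic district. So (a) is unavailable.
Exception (b) does not apply: the lot already has another accessory structure.
Exception (c): the structure will not be visible from the street; the reportable unit count is 27, below the 30 limit — every condition holds. However, paragraph (l) must be considered: (l) operates against (c): aggregate throughput is 6,390 units, less than the 7,000 units limit. Exception (c) does not apply.
Exception (d) requires that the owner holds a current General Registration from the Dunmore Office; but the General Registration is not current, so (d) is unavailable.
Exception (e) does not apply: there is no Class 2 Declaration in force.
No exception is made out. Rhea falls within the general rule.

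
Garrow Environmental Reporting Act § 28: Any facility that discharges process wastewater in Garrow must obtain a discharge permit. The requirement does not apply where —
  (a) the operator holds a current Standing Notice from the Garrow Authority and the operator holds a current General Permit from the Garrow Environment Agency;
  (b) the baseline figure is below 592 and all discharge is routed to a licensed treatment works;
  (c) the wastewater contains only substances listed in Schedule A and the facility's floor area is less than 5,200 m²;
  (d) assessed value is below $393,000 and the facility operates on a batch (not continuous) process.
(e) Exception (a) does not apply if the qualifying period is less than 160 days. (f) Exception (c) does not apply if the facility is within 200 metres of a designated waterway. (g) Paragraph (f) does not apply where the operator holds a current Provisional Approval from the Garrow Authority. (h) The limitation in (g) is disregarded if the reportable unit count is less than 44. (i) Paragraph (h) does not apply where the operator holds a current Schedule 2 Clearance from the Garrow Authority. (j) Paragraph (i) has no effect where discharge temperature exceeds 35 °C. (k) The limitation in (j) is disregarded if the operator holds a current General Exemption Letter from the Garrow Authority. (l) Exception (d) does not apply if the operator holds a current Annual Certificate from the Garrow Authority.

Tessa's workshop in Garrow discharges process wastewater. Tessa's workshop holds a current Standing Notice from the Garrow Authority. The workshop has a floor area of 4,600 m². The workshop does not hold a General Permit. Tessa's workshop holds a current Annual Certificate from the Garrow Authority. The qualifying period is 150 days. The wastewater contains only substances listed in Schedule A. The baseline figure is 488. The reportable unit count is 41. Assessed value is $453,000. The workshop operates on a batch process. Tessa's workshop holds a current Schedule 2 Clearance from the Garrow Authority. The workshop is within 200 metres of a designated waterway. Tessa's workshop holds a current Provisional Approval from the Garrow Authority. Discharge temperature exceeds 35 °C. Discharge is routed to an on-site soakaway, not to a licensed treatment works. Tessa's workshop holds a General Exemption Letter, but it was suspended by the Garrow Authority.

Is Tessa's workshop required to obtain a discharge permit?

Yes — Tessa's workshop must obtain a discharge permit.

Exception (a) fails — no General Permit is held.
Exception (b) fails — discharge is not routed to a licensed treatment works.
All of (c)'s requirements are met (the wastewater is Schedule-A-only; the facility's floor area is 4,600 m², less than the 5,200 m² limit). However, paragraphs (f)–(k) must be considered: (f) operates against (c): the workshop is within 200 m of a designated waterway. (g) would limit (f) — a current Provisional Approval is held — but (h) sets (g) aside: (h) operates against (g): the reportable unit count is 41, less than the 44 limit. (i) would limit (h) — a current Schedule 2 Clearance is held — but (j) sets (i) aside: (j) is engaged — discharge temperature exceeds 35 °C. (k) is not engaged (no current General Exemption Letter is held), so (j) stands. Exception (c) does not apply.
Exception (d) fails — assessed value is $453,000, not below $393,000.
No exception displaces § 28.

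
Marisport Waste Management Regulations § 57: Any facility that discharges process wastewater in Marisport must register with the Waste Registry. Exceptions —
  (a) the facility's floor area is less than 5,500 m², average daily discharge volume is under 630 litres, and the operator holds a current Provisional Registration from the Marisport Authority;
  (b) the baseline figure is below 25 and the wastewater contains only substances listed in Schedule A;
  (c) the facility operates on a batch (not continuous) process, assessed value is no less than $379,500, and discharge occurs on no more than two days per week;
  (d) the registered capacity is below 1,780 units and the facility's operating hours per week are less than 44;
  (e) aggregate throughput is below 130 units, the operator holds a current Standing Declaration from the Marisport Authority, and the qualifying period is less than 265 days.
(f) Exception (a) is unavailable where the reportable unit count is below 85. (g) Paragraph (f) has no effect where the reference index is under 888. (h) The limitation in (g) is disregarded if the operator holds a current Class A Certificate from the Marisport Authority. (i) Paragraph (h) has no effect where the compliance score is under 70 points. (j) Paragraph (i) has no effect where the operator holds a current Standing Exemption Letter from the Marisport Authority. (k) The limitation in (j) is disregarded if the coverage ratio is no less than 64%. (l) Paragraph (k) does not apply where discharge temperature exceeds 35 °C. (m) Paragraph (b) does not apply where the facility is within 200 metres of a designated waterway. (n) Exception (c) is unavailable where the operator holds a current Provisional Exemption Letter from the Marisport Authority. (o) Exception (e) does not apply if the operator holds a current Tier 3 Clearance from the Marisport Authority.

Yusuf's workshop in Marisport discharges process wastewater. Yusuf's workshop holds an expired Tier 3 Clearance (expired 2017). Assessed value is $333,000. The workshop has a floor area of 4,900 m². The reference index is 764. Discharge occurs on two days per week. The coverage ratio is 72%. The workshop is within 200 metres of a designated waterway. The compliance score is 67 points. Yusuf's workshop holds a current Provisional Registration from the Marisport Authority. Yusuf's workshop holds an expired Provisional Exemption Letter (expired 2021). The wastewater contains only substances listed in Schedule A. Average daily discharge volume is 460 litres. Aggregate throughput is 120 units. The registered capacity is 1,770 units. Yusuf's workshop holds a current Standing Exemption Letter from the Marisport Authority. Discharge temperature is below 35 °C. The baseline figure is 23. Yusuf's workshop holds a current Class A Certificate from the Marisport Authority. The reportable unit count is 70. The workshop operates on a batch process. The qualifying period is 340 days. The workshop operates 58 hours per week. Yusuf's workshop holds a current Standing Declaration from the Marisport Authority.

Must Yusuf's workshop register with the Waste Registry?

No — exception (a) applies; Yusuf's workshop is not required to register with the Waste Registry.

Exception (a): the facility's floor area is 4,900 m², less than the 5,500 m² limit; average daily discharge volume is 460 litres, under the 630 litres limit; a current Provisional Registration is held — every condition holds. As to paragraphs (f)–(l): (f) would limit (a) — the reportable unit count is 70, below the 85 limit — but (g) sets (f) aside: (g) is triggered — the reference index is 764, under the 888 limit. (h) operates (a current Class A Certificate is held), but yields to (i): (i) operates — the compliance score is 67 points, under the 70 points limit. (j) would limit (i) — a current Standing Exemption Letter is held — but (k) sets (j) aside: (k) operates against (j): the coverage ratio is 72%, meeting the 64% threshold. (l), which would lift (k), does not operate here — discharge temperature is below 35 °C. Exception (a) stands.
Exception (b)'s conditions are all satisfied: the baseline figure is 23, below the 25 limit; the wastewater is Schedule-A-only. But applying paragraph (m): (m) operates against (b): the workshop is within 200 m of a designated waterway. So (b) is unavailable.
Exception (c) requires that assessed value is no less than $379,500; but assessed value is $333,000, short of $379,500, so (c) is unavailable.
Exception (d) fails — the facility's operating hours per week are 58, not less than 44.
Exception (e) fails — the qualifying period is 340 days, not less than 265 days.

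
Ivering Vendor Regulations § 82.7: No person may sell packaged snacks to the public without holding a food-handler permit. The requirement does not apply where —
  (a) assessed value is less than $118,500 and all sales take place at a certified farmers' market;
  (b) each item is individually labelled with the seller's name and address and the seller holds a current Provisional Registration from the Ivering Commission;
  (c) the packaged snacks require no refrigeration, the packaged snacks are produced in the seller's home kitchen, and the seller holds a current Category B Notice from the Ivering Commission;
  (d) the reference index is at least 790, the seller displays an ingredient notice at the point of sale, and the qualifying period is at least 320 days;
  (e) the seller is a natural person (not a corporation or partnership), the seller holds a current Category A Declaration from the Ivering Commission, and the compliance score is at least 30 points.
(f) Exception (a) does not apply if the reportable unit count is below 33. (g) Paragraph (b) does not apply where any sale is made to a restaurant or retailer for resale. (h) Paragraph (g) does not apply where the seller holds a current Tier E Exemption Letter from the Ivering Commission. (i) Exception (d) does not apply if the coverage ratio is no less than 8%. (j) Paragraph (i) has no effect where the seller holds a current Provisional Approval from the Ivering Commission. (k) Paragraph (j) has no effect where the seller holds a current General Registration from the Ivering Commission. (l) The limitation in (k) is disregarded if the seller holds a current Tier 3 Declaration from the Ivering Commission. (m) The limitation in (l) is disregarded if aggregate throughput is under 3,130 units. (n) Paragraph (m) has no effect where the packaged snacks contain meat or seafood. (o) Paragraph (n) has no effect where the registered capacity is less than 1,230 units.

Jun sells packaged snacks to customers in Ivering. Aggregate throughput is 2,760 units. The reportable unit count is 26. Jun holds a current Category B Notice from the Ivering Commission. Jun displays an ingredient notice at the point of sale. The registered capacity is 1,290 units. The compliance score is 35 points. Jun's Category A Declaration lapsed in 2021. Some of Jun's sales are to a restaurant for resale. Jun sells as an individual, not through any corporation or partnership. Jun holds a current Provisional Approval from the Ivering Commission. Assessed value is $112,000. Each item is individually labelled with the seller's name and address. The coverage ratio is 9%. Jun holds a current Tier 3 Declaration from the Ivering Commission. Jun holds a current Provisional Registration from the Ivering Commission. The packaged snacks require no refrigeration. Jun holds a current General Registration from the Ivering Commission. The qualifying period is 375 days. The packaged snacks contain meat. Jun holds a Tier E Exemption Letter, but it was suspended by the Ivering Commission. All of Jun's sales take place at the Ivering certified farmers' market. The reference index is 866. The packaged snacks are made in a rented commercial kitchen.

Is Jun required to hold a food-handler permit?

Exception (a)'s conditions are all satisfied: assessed value is $112,000, less than the $118,500 limit; all sales are at a certified farmers' market. Turning to paragraph (f): (f) operates — the reportable unit count is 26, below the 33 limit. So (a) is unavailable.
Exception (b)'s conditions are all satisfied: items are individually labelled; a current Provisional Registration is held. But applying paragraphs (g)–(h): (g) operates — some sales are to a restaurant for resale. (h), which would lift (g), is not engaged — the Tier E Exemption Letter is not current. (b) is therefore removed.
Exception (c) does not apply: the packaged snacks are made in a commercial kitchen, not a home kitchen.
Exception (d)'s conditions are all satisfied: the reference index is 866, meeting the 790 threshold; an ingredient notice is displayed; the qualifying period is 375 days, meeting the 320 days threshold. Applying paragraphs (i)–(o): (i) applies (the coverage ratio is 9%, meeting the 8% threshold), but is set aside by (j): (j) operates against (i): a current Provisional Approval is held. (k) operates (a current General Registration is held), but is itself disapplied by (l): (l) operates against (k): a current Tier 3 Declaration is held. (m) applies (aggregate throughput is 2,760 units, under the 3,130 units limit), but is displaced by (n): (n) is triggered — the packaged snacks contain meat. (o) does not operate here (the registered capacity is 1,290 units, not less than 1,230 units), so (n) stands. (d) remains available.
Exception (e) fails — there is no Category A Declaration in force.

No — exception (d) applies; Jun is not required to hold a food-handler permit.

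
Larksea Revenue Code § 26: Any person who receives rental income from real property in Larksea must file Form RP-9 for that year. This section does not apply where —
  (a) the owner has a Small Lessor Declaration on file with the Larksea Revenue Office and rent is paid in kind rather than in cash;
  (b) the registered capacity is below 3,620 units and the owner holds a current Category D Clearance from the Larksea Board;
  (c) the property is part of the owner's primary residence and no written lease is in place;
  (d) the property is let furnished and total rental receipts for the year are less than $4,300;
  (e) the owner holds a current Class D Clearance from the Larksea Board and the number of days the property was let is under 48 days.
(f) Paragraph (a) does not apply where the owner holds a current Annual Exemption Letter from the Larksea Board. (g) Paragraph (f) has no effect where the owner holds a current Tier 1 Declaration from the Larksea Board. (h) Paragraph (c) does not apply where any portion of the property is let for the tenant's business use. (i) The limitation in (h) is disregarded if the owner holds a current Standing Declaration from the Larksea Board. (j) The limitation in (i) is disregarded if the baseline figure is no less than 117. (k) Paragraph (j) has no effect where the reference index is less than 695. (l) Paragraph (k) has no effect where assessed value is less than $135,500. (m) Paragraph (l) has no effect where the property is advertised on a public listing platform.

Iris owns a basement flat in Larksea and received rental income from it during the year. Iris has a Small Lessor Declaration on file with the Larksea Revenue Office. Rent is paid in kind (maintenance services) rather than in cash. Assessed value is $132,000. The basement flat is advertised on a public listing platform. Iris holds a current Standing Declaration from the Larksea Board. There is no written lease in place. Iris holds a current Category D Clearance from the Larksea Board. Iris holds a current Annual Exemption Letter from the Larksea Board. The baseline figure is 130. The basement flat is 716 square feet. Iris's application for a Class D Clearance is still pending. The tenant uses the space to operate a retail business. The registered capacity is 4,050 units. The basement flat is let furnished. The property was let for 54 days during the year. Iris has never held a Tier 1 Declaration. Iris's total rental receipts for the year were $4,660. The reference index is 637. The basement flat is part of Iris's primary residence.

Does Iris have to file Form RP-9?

No — exception (c) applies; Iris is not required to file Form RP-9.

Exception (a): a Small Lessor Declaration is on file; rent is paid in kind — every condition holds. But: (f) operates against (a): a current Annual Exemption Letter is held. (g) is not triggered (no current Tier 1 Declaration is held), so (f) stands. So (a) is unavailable.
Exception (b) fails — the registered capacity is 4,050 units, not below 3,620 units.
Exception (c) is satisfied on its face — the basement flat is part of the primary residence; there is no written lease. As to paragraphs (h)–(m): (h) would limit (c) — the space is let for business use — but (i) sets (h) aside: (i) operates against (h): a current Standing Declaration is held. (j) applies (the baseline figure is 130, meeting the 117 threshold), but is overridden by (k): (k) is triggered — the reference index is 637, less than the 695 limit. (l) is triggered (assessed value is $132,000, less than the $135,500 limit), but is set aside by (m): (m) operates against (l): the property is publicly advertised. Exception (c) stands.
Exception (d) requires that total rental receipts for the year are less than $4,300; but total rental receipts for the year are $4,660, not less than $4,300, so (d) is unavailable.
Exception (e) fails — no current Class D Clearance is held.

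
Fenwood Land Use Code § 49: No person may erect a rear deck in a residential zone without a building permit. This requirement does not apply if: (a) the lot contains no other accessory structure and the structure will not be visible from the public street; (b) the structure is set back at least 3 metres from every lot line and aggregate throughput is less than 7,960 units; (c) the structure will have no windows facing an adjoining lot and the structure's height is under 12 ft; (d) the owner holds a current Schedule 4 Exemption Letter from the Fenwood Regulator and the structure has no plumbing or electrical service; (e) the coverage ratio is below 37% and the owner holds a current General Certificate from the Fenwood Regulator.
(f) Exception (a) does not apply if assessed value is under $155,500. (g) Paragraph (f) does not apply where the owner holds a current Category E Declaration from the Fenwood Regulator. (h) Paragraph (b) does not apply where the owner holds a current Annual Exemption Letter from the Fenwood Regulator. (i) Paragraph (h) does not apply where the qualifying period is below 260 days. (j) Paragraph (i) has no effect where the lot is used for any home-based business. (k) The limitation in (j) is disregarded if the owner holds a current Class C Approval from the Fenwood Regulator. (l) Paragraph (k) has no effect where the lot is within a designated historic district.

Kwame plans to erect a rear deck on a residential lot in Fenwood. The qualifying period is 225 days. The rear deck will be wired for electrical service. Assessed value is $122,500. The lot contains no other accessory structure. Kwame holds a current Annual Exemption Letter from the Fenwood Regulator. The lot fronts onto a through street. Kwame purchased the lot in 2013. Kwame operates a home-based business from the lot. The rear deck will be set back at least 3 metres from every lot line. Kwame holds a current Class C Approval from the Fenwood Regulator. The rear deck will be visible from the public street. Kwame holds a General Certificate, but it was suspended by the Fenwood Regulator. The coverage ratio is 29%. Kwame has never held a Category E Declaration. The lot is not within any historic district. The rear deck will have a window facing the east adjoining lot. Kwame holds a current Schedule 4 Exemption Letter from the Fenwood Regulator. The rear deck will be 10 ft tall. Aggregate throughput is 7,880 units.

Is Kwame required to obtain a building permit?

No — exception (b) applies; Kwame does not need a building permit.

Exception (a) fails — the structure will be visible from the street.
Exception (b) is satisfied on its face — the setback is at least 3 m on every side; aggregate throughput is 7,880 units, less than the 7,960 units limit. Under paragraphs (h)–(l): (h) is engaged (a current Annual Exemption Letter is held), but is overridden by (i): (i) operates against (h): the qualifying period is 225 days, below the 260 days limit. (j) would limit (i) — a home-based business operates on the lot — but (k) sets (j) aside: (k) operates against (j): a current Class C Approval is held. (l), which would lift (k), is not triggered — the lot is not in a historic district. (b) remains available.
Exception (c) does not apply: a window faces an adjoining lot.
Exception (d) does not apply: electrical service is planned.
Exception (e) fails — no current General Certificate is held.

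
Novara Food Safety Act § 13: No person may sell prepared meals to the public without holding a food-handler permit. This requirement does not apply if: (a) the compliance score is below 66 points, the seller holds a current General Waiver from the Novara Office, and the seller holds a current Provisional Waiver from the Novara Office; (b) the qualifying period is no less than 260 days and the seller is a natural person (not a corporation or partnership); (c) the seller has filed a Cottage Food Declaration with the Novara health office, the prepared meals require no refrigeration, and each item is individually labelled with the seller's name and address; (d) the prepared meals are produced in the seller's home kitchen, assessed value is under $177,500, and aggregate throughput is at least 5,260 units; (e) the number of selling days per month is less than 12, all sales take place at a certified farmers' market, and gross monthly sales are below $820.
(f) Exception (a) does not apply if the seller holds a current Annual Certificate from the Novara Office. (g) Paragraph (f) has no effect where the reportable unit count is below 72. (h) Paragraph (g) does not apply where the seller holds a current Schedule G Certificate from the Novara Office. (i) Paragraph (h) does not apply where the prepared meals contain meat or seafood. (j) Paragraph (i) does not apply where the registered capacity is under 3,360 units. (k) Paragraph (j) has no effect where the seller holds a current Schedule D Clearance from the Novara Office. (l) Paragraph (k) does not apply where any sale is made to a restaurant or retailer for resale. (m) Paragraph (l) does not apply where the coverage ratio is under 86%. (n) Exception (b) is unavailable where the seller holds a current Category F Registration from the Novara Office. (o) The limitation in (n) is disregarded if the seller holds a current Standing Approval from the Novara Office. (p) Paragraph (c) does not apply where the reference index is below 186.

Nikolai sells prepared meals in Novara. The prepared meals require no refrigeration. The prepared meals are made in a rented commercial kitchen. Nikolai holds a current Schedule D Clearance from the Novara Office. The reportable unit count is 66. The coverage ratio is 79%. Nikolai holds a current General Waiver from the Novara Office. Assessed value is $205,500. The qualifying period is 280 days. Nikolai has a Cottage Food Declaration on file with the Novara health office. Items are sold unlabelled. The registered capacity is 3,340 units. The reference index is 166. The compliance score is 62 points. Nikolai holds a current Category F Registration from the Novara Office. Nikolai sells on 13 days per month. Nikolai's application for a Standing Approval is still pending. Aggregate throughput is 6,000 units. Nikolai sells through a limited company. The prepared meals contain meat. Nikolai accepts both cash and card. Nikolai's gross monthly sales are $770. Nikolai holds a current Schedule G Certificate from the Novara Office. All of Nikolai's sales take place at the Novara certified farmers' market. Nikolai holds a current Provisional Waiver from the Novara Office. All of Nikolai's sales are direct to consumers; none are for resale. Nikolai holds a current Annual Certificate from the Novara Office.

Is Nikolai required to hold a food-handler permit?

Exception (a): the compliance score is 62 points, below the 66 points limit; a current General Waiver is held; a current Provisional Waiver is held — every condition holds. Applying paragraphs (f)–(m): (f) would limit (a) — a current Annual Certificate is held — but (g) sets (f) aside: (g) operates against (f): the reportable unit count is 66, below the 72 limit. (h) would limit (g) — a current Schedule G Certificate is held — but (i) sets (h) aside: (i) operates against (h): the prepared meals contain meat. (j) is triggered (the registered capacity is 3,340 units, under the 3,360 units limit), but is overridden by (k): (k) applies — a current Schedule D Clearance is held. (l) is not triggered (no sales are for resale), so (k) stands. Exception (a) stands.
Exception (b) requires that the seller is a natural person (not a corporation or partnership); but the seller operates through a limited company, so (b) is unavailable.
Exception (c) requires that each item is individually labelled with the seller's name and address; but items are sold unlabelled, so (c) is unavailable.
Exception (d) requires that the prepared meals are produced in the seller's home kitchen; but the prepared meals are made in a commercial kitchen, not a home kitchen, so (d) is unavailable.
Exception (e) fails — the number of selling days per month is 13, not less than 12.

No — exception (a) applies; Nikolai is not required to hold a food-handler permit.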